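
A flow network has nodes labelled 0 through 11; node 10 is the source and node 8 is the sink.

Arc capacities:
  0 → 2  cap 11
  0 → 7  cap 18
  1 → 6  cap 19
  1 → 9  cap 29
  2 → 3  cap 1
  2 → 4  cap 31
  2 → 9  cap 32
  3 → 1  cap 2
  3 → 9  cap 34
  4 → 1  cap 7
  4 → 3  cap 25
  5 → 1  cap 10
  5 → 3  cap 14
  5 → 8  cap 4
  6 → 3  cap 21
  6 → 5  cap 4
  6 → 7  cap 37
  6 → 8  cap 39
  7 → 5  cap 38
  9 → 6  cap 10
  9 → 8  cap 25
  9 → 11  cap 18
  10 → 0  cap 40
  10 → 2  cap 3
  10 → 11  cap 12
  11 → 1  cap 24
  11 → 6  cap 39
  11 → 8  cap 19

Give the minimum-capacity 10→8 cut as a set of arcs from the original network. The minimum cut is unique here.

Min-cut arcs: {(0,2), (0,7), (10,2), (10,11)} (total capacity 44)

augment #1: 10→11→8 push 12
augment #2: 10→2→9→8 push 3
augment #3: 10→0→2→9→8 push 11
augment #4: 10→0→7→5→8 push 4
augment #5: 10→0→7→5→1→6→8 push 10
augment #6: 10→0→7→5→3→9→8 push 4
max flow = 44; residual-reachable set from 10 gives S-side
cut edges (S→T): {(0,2), (0,7), (10,2), (10,11)} total cap 44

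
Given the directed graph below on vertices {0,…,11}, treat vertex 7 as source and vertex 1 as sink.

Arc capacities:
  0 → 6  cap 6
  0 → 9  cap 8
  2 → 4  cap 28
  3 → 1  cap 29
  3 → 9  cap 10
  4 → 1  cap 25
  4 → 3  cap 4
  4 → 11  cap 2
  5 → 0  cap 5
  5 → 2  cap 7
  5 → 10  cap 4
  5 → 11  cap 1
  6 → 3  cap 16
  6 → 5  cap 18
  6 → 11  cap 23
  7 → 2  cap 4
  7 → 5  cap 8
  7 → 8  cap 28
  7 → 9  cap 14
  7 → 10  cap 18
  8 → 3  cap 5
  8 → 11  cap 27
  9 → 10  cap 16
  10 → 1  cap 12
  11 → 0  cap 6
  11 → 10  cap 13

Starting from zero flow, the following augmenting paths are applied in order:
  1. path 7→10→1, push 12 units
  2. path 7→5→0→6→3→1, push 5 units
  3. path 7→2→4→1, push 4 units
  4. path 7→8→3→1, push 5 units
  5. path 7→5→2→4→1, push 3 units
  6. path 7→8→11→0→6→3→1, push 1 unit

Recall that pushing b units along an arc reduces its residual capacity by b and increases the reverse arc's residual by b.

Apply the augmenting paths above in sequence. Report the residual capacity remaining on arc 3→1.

Residual capacity of (3,1): 18

after path 1 (7→10→1, push 12): res(3,1)=29
after path 2 (7→5→0→6→3→1, push 5): res(3,1)=24
after path 3 (7→2→4→1, push 4): res(3,1)=24
after path 4 (7→8→3→1, push 5): res(3,1)=19
after path 5 (7→5→2→4→1, push 3): res(3,1)=19
after path 6 (7→8→11→0→6→3→1, push 1): res(3,1)=18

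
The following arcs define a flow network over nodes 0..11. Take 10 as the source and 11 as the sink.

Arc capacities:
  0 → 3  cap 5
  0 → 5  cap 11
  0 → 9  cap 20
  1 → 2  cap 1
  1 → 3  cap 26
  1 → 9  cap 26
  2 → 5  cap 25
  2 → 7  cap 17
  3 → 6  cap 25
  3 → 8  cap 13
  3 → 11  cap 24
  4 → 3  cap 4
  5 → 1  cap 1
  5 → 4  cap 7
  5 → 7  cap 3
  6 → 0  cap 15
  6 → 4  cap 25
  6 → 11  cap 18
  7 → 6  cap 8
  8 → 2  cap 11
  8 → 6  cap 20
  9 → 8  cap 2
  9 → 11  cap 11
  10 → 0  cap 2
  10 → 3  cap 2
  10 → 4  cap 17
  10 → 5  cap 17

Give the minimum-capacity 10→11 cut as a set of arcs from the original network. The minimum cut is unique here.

Min-cut arcs: {(4,3), (5,1), (5,7), (10,0), (10,3)} (total capacity 12)

augment #1: 10→3→11 push 2
augment #2: 10→0→3→11 push 2
augment #3: 10→4→3→11 push 4
augment #4: 10→5→1→3→11 push 1
augment #5: 10→5→7→6→11 push 3
max flow = 12; residual-reachable set from 10 gives S-side
cut edges (S→T): {(4,3), (5,1), (5,7), (10,0), (10,3)} total cap 12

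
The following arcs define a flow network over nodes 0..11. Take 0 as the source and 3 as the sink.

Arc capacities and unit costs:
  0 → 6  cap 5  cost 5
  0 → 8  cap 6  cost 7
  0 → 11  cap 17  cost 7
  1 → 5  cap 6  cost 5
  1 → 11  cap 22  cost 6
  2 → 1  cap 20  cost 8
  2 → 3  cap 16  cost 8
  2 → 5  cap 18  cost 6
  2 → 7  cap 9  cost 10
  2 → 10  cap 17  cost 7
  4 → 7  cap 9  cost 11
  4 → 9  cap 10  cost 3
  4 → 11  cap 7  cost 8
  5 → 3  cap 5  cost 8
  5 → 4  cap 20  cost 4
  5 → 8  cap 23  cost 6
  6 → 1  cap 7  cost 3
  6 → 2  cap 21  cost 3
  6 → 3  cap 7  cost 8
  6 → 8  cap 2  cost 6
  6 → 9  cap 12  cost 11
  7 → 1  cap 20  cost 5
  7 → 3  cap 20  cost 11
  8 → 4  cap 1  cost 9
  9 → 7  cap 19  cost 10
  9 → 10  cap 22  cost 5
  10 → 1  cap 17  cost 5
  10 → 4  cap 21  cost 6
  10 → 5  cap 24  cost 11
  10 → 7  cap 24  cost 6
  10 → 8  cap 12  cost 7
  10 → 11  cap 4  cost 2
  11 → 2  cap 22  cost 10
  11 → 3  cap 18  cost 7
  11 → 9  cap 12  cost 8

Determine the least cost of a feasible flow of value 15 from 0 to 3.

shortest-cost path #1: 0→6→3 push 5 @ unit cost 13 (adds 65)
shortest-cost path #2: 0→11→3 push 10 @ unit cost 14 (adds 140)
total cost = 205

Minimum cost for 15 units: 205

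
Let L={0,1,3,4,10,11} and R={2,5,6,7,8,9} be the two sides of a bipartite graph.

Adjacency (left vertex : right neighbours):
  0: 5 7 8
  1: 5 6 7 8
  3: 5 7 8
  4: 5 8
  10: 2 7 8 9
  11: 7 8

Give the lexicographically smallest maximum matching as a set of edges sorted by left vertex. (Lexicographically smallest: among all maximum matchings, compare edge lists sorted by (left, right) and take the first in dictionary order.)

Lex-smallest maximum matching: {(0,5), (1,6), (3,7), (4,8), (10,2)}

|M| = 5 (so the lex-smallest maximum matching has 5 edges)
process left vertices in ascending order; for each, take the smallest-labelled available neighbour that still permits 5 edges overall, or leave it unmatched if none does
lex-smallest matching: {0-5, 1-6, 3-7, 4-8, 10-2}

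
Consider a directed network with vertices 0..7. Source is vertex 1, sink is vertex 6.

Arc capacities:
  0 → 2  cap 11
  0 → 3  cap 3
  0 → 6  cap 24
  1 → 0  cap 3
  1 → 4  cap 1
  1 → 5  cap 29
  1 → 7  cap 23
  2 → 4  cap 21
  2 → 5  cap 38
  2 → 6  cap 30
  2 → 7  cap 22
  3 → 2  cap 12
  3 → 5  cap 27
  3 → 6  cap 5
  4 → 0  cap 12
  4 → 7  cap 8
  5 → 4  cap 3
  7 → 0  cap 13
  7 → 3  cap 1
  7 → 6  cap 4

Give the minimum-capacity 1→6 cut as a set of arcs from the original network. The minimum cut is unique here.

augment #1: 1→0→6 push 3
augment #2: 1→7→6 push 4
augment #3: 1→4→0→6 push 1
augment #4: 1→7→0→6 push 13
augment #5: 1→7→3→6 push 1
augment #6: 1→5→4→0→6 push 3
max flow = 25; residual-reachable set from 1 gives S-side
cut edges (S→T): {(1,0), (1,4), (5,4), (7,0), (7,3), (7,6)} total cap 25

Min-cut arcs: {(1,0), (1,4), (5,4), (7,0), (7,3), (7,6)} (total capacity 25)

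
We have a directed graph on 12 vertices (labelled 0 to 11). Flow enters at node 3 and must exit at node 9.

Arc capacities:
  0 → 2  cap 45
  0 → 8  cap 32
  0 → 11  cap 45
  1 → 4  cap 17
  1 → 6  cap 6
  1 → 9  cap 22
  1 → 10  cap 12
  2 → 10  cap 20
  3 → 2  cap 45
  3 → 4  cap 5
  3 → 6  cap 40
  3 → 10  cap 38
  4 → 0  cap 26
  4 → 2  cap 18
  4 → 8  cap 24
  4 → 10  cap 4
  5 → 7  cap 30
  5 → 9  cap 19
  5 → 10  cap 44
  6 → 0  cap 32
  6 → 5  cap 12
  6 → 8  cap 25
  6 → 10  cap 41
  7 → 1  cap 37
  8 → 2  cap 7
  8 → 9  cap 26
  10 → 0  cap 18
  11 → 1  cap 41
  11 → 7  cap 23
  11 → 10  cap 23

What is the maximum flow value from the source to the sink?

Maximum flow value: 60

augment #1: 3→4→8→9 bottleneck 5, total now 5
augment #2: 3→6→5→9 bottleneck 12, total now 17
augment #3: 3→6→8→9 bottleneck 21, total now 38
augment #4: 3→6→0→11→1→9 bottleneck 7, total now 45
augment #5: 3→10→0→11→1→9 bottleneck 15, total now 60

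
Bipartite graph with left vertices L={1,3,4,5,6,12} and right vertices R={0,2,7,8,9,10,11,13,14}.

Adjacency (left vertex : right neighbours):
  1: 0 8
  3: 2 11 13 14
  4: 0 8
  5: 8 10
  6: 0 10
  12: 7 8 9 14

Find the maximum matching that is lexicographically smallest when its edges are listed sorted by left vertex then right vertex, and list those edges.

|M| = 5 (so the lex-smallest maximum matching has 5 edges)
process left vertices in ascending order; for each, take the smallest-labelled available neighbour that still permits 5 edges overall, or leave it unmatched if none does
lex-smallest matching: {1-0, 3-2, 4-8, 5-10, 12-7}

Lex-smallest maximum matching: {(1,0), (3,2), (4,8), (5,10), (12,7)}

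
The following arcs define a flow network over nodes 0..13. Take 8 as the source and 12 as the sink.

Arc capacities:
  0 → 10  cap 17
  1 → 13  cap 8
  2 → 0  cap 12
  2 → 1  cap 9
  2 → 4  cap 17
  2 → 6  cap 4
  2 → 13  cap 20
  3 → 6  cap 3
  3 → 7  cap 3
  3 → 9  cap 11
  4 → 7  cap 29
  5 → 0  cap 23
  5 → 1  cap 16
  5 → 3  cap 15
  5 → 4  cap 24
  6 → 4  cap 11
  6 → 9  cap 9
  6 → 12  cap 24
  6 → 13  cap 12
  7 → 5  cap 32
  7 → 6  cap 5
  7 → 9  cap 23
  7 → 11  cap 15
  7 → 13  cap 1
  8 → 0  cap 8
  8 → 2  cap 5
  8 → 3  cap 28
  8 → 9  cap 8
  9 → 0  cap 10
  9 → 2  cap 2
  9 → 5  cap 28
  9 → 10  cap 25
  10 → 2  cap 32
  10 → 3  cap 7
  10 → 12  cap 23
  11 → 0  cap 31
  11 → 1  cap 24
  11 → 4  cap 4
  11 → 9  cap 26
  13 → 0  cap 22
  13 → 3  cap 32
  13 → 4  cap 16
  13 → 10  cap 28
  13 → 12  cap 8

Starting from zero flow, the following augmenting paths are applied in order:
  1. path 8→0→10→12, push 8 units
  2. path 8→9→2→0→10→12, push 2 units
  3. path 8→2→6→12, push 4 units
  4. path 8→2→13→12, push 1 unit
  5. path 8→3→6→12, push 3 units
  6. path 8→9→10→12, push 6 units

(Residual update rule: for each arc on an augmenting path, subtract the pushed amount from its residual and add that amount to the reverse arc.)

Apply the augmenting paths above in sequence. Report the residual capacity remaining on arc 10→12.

after path 1 (8→0→10→12, push 8): res(10,12)=15
after path 2 (8→9→2→0→10→12, push 2): res(10,12)=13
after path 3 (8→2→6→12, push 4): res(10,12)=13
after path 4 (8→2→13→12, push 1): res(10,12)=13
after path 5 (8→3→6→12, push 3): res(10,12)=13
after path 6 (8→9→10→12, push 6): res(10,12)=7

Residual capacity of (10,12): 7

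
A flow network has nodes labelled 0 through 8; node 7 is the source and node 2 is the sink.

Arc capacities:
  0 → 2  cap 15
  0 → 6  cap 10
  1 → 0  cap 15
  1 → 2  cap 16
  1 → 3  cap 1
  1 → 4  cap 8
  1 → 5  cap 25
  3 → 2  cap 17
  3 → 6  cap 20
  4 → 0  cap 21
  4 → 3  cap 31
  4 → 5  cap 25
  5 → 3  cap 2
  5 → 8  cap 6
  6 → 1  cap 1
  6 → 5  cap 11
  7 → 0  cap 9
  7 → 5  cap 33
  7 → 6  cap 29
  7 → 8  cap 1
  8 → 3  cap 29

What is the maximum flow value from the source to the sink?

augment #1: 7→0→2 bottleneck 9, total now 9
augment #2: 7→5→3→2 bottleneck 2, total now 11
augment #3: 7→6→1→2 bottleneck 1, total now 12
augment #4: 7→8→3→2 bottleneck 1, total now 13
augment #5: 7→5→8→3→2 bottleneck 6, total now 19

Maximum flow value: 19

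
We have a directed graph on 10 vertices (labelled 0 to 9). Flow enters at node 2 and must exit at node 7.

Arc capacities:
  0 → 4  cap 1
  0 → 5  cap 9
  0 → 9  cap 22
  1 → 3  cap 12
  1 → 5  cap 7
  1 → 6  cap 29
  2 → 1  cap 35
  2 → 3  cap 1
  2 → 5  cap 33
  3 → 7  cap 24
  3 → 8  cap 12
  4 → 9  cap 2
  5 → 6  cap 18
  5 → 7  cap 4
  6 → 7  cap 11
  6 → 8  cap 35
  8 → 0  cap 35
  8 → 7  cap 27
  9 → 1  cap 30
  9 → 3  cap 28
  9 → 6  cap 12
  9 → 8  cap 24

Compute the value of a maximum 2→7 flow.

augment #1: 2→3→7 bottleneck 1, total now 1
augment #2: 2→5→7 bottleneck 4, total now 5
augment #3: 2→1→3→7 bottleneck 12, total now 17
augment #4: 2→1→6→7 bottleneck 11, total now 28
augment #5: 2→1→6→8→7 bottleneck 12, total now 40
augment #6: 2→5→6→8→7 bottleneck 15, total now 55
augment #7: 2→5→6→8→0→9→3→7 bottleneck 3, total now 58

Maximum flow value: 58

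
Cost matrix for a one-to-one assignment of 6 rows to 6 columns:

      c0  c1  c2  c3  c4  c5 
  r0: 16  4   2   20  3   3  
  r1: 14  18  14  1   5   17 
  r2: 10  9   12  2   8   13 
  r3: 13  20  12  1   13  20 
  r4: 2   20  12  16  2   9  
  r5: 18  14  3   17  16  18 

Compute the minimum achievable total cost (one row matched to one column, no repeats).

Minimum assignment cost: 23

optimal assignment: row0→col5 (cost 3), row1→col4 (cost 5), row2→col1 (cost 9), row3→col3 (cost 1), row4→col0 (cost 2), row5→col2 (cost 3)
total = 3 + 5 + 9 + 1 + 2 + 3 = 23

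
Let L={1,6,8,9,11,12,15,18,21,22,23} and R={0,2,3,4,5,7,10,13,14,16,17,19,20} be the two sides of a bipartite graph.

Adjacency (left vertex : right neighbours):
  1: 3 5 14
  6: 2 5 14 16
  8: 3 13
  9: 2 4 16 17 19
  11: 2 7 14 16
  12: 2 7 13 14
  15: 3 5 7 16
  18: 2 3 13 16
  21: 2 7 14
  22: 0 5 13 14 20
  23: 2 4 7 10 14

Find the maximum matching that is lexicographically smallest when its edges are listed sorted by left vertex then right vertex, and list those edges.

Lex-smallest maximum matching: {(1,3), (6,2), (8,13), (9,4), (11,7), (12,14), (15,5), (18,16), (22,0), (23,10)}

|M| = 10 (so the lex-smallest maximum matching has 10 edges)
process left vertices in ascending order; for each, take the smallest-labelled available neighbour that still permits 10 edges overall, or leave it unmatched if none does
lex-smallest matching: {1-3, 6-2, 8-13, 9-4, 11-7, 12-14, 15-5, 18-16, 22-0, 23-10}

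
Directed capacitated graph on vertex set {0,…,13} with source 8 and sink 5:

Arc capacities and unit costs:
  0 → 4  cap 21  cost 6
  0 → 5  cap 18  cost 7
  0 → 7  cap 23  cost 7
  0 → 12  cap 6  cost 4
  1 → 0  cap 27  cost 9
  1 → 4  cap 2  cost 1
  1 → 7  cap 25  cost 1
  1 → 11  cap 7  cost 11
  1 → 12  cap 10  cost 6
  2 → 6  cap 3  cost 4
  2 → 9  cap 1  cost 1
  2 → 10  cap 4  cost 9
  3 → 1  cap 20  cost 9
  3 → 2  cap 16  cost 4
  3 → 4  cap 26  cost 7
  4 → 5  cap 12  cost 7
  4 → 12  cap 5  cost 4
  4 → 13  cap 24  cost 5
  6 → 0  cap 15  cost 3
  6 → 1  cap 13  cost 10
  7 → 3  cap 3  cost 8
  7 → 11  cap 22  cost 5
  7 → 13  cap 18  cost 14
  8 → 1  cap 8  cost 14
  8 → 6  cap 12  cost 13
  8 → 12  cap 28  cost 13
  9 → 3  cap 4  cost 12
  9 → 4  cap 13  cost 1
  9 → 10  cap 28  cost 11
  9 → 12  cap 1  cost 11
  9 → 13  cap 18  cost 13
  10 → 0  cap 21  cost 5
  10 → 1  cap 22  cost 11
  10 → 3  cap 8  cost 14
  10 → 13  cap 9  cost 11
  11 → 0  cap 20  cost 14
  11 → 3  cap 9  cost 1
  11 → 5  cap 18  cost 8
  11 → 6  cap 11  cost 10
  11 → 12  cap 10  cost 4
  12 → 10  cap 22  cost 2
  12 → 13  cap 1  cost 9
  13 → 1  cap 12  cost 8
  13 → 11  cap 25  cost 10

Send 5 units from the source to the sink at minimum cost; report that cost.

shortest-cost path #1: 8→1→4→5 push 2 @ unit cost 22 (adds 44)
shortest-cost path #2: 8→6→0→5 push 3 @ unit cost 23 (adds 69)
total cost = 113

Minimum cost for 5 units: 113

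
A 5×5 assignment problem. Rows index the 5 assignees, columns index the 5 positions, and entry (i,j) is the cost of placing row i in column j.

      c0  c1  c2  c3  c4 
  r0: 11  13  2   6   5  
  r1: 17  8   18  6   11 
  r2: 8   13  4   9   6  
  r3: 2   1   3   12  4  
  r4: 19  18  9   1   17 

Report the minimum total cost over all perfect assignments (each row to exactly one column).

Minimum assignment cost: 19

optimal assignment: row0→col2 (cost 2), row1→col1 (cost 8), row2→col4 (cost 6), row3→col0 (cost 2), row4→col3 (cost 1)
total = 2 + 8 + 6 + 2 + 1 = 19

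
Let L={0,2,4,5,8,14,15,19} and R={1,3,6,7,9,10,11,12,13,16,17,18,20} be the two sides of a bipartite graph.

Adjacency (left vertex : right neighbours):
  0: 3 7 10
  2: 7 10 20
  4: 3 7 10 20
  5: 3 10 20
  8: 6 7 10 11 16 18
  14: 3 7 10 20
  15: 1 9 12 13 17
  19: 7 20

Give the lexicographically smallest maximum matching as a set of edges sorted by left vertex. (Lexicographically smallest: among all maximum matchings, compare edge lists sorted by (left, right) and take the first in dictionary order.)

Lex-smallest maximum matching: {(0,3), (2,7), (4,10), (5,20), (8,6), (15,1)}

|M| = 6 (so the lex-smallest maximum matching has 6 edges)
process left vertices in ascending order; for each, take the smallest-labelled available neighbour that still permits 6 edges overall, or leave it unmatched if none does
lex-smallest matching: {0-3, 2-7, 4-10, 5-20, 8-6, 15-1}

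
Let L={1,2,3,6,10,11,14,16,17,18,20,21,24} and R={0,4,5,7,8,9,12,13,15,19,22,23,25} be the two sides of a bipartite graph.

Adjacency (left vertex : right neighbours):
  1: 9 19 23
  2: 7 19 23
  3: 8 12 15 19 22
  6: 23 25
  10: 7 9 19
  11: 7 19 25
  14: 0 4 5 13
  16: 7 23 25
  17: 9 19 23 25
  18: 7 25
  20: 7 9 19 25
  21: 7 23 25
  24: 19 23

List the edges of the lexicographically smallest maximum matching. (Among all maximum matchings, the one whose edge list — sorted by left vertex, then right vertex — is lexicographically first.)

Lex-smallest maximum matching: {(1,9), (2,7), (3,8), (6,23), (10,19), (11,25), (14,0)}

|M| = 7 (so the lex-smallest maximum matching has 7 edges)
process left vertices in ascending order; for each, take the smallest-labelled available neighbour that still permits 7 edges overall, or leave it unmatched if none does
lex-smallest matching: {1-9, 2-7, 3-8, 6-23, 10-19, 11-25, 14-0}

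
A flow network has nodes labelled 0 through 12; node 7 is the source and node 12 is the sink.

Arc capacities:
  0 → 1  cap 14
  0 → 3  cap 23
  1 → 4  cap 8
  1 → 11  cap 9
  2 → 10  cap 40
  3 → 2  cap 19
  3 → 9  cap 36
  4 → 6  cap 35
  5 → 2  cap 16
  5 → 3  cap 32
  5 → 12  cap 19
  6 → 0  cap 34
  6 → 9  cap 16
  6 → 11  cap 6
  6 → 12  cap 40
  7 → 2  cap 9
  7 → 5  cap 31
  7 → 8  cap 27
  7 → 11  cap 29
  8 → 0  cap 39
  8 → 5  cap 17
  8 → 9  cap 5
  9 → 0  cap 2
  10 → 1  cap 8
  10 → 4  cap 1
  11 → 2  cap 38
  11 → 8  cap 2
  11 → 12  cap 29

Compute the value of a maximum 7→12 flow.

Maximum flow value: 57

augment #1: 7→5→12 bottleneck 19, total now 19
augment #2: 7→11→12 bottleneck 29, total now 48
augment #3: 7→2→10→4→6→12 bottleneck 1, total now 49
augment #4: 7→2→10→1→4→6→12 bottleneck 8, total now 57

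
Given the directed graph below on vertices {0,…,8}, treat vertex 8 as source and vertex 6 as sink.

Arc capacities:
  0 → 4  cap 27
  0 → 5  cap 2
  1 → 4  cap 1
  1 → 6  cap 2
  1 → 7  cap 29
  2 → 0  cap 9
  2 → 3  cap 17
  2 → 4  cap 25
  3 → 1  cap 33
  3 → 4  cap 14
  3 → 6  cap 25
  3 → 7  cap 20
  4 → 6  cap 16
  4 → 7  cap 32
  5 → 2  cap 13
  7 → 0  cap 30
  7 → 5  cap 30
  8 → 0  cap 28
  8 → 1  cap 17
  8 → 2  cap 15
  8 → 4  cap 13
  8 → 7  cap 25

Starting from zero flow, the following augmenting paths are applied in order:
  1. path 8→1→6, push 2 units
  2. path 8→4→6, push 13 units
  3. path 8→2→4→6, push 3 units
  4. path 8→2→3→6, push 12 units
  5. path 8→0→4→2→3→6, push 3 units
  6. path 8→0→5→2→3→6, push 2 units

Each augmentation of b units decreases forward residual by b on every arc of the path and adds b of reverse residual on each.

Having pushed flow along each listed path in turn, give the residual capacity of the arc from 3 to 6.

after path 1 (8→1→6, push 2): res(3,6)=25
after path 2 (8→4→6, push 13): res(3,6)=25
after path 3 (8→2→4→6, push 3): res(3,6)=25
after path 4 (8→2→3→6, push 12): res(3,6)=13
after path 5 (8→0→4→2→3→6, push 3): res(3,6)=10
after path 6 (8→0→5→2→3→6, push 2): res(3,6)=8

Residual capacity of (3,6): 8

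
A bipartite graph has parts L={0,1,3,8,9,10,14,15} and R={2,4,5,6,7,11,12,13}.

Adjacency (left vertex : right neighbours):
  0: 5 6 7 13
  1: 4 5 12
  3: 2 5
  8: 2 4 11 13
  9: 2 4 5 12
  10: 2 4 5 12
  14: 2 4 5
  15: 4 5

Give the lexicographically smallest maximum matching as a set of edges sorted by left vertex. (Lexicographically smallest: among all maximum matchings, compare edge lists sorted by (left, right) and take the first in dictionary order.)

|M| = 6 (so the lex-smallest maximum matching has 6 edges)
process left vertices in ascending order; for each, take the smallest-labelled available neighbour that still permits 6 edges overall, or leave it unmatched if none does
lex-smallest matching: {0-6, 1-4, 3-2, 8-11, 9-5, 10-12}

Lex-smallest maximum matching: {(0,6), (1,4), (3,2), (8,11), (9,5), (10,12)}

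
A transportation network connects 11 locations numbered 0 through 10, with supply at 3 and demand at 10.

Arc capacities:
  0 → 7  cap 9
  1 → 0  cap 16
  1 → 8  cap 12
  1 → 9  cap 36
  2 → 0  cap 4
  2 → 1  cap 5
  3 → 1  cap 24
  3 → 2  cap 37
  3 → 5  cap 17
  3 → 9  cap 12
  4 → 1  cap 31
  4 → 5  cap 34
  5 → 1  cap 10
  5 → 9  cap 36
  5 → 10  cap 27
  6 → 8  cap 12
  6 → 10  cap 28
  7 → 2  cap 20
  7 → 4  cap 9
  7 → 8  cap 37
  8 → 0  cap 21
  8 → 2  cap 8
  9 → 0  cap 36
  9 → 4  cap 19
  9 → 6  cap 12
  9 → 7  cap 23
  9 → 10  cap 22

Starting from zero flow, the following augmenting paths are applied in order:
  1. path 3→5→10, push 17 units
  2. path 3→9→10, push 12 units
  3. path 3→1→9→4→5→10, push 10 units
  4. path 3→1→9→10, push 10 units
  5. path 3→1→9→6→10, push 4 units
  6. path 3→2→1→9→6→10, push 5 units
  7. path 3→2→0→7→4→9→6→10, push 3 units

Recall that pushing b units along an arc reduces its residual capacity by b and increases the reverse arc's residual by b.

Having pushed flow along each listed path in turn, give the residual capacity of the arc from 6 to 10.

after path 1 (3→5→10, push 17): res(6,10)=28
after path 2 (3→9→10, push 12): res(6,10)=28
after path 3 (3→1→9→4→5→10, push 10): res(6,10)=28
after path 4 (3→1→9→10, push 10): res(6,10)=28
after path 5 (3→1→9→6→10, push 4): res(6,10)=24
after path 6 (3→2→1→9→6→10, push 5): res(6,10)=19
after path 7 (3→2→0→7→4→9→6→10, push 3): res(6,10)=16

Residual capacity of (6,10): 16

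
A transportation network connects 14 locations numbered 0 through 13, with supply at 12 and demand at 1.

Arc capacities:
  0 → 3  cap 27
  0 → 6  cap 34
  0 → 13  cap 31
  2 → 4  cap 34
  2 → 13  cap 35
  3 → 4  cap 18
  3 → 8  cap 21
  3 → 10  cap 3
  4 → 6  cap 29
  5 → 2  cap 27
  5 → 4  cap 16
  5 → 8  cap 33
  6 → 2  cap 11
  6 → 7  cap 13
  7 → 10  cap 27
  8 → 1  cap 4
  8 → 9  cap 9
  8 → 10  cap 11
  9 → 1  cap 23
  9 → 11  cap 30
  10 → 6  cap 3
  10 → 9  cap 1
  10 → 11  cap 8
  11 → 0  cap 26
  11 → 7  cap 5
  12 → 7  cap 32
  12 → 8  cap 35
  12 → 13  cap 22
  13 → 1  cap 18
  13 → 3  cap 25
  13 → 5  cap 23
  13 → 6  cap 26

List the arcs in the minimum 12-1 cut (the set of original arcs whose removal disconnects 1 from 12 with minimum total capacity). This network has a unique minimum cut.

Min-cut arcs: {(8,1), (8,9), (10,9), (13,1)} (total capacity 32)

augment #1: 12→8→1 push 4
augment #2: 12→13→1 push 18
augment #3: 12→8→9→1 push 9
augment #4: 12→7→10→9→1 push 1
max flow = 32; residual-reachable set from 12 gives S-side
cut edges (S→T): {(8,1), (8,9), (10,9), (13,1)} total cap 32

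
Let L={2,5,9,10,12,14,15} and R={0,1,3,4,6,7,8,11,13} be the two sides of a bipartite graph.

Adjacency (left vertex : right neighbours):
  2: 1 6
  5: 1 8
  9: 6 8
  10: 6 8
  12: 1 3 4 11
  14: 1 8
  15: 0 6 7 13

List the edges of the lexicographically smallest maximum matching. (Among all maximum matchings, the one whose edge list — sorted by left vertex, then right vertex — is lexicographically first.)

|M| = 5 (so the lex-smallest maximum matching has 5 edges)
process left vertices in ascending order; for each, take the smallest-labelled available neighbour that still permits 5 edges overall, or leave it unmatched if none does
lex-smallest matching: {2-1, 5-8, 9-6, 12-3, 15-0}

Lex-smallest maximum matching: {(2,1), (5,8), (9,6), (12,3), (15,0)}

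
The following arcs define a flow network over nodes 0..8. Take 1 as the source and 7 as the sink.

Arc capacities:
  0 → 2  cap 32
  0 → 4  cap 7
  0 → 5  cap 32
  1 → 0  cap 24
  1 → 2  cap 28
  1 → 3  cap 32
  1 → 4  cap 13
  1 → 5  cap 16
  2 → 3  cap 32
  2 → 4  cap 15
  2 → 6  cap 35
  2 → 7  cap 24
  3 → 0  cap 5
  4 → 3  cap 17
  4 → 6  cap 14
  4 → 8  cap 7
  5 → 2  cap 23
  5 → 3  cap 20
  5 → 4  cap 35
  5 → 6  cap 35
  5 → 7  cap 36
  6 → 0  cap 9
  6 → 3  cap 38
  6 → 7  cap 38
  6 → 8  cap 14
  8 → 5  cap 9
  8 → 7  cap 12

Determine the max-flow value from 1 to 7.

augment #1: 1→2→7 bottleneck 24, total now 24
augment #2: 1→5→7 bottleneck 16, total now 40
augment #3: 1→0→5→7 bottleneck 20, total now 60
augment #4: 1→2→6→7 bottleneck 4, total now 64
augment #5: 1→4→6→7 bottleneck 13, total now 77
augment #6: 1→0→2→6→7 bottleneck 4, total now 81
augment #7: 1→3→0→2→6→7 bottleneck 5, total now 86

Maximum flow value: 86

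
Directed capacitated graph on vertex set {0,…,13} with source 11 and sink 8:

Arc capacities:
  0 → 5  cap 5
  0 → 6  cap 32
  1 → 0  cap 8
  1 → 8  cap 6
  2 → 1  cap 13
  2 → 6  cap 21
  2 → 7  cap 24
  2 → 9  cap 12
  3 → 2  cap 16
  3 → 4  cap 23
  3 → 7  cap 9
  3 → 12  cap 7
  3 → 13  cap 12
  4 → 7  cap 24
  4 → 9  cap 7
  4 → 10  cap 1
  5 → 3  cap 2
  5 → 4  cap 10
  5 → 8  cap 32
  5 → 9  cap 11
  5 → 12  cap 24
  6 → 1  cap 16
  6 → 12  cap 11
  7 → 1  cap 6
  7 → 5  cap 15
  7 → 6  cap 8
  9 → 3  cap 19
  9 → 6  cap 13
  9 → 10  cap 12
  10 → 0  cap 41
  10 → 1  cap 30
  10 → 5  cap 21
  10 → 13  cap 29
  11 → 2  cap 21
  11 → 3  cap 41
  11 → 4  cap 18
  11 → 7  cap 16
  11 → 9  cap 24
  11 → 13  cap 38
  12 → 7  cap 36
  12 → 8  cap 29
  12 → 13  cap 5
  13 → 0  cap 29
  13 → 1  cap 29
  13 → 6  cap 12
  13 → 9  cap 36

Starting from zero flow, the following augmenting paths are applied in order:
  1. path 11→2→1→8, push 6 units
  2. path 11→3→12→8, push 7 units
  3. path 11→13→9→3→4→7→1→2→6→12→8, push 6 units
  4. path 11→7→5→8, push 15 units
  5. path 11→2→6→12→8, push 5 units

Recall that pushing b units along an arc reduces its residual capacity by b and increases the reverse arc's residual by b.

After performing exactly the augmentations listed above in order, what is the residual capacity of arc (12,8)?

Residual capacity of (12,8): 11

after path 1 (11→2→1→8, push 6): res(12,8)=29
after path 2 (11→3→12→8, push 7): res(12,8)=22
after path 3 (11→13→9→3→4→7→1→2→6→12→8, push 6): res(12,8)=16
after path 4 (11→7→5→8, push 15): res(12,8)=16
after path 5 (11→2→6→12→8, push 5): res(12,8)=11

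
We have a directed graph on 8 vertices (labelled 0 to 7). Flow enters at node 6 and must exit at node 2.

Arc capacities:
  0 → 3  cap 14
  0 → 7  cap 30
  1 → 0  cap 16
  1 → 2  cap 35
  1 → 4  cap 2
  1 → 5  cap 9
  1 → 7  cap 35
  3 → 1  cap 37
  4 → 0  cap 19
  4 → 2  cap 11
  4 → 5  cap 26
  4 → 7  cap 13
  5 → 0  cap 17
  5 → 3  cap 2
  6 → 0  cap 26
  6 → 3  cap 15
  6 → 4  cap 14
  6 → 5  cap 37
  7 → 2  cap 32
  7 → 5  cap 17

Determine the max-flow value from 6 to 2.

augment #1: 6→4→2 bottleneck 11, total now 11
augment #2: 6→0→7→2 bottleneck 26, total now 37
augment #3: 6→3→1→2 bottleneck 15, total now 52
augment #4: 6→4→7→2 bottleneck 3, total now 55
augment #5: 6→5→0→7→2 bottleneck 3, total now 58
augment #6: 6→5→3→1→2 bottleneck 2, total now 60
augment #7: 6→5→0→3→1→2 bottleneck 14, total now 74

Maximum flow value: 74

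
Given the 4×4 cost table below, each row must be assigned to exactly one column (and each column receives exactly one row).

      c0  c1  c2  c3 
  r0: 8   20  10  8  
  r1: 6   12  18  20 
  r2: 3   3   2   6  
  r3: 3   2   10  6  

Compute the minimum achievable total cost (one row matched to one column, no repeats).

optimal assignment: row0→col3 (cost 8), row1→col0 (cost 6), row2→col2 (cost 2), row3→col1 (cost 2)
total = 8 + 6 + 2 + 2 = 18

Minimum assignment cost: 18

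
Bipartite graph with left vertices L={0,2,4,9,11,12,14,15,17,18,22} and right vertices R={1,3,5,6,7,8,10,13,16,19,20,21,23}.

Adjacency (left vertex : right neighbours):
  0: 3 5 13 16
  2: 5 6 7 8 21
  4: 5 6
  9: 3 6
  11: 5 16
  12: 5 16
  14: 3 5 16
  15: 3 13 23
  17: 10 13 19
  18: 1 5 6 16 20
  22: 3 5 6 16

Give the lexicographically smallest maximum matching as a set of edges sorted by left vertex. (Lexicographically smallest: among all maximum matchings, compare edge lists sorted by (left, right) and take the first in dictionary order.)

|M| = 9 (so the lex-smallest maximum matching has 9 edges)
process left vertices in ascending order; for each, take the smallest-labelled available neighbour that still permits 9 edges overall, or leave it unmatched if none does
lex-smallest matching: {0-13, 2-7, 4-5, 9-3, 11-16, 15-23, 17-10, 18-1, 22-6}

Lex-smallest maximum matching: {(0,13), (2,7), (4,5), (9,3), (11,16), (15,23), (17,10), (18,1), (22,6)}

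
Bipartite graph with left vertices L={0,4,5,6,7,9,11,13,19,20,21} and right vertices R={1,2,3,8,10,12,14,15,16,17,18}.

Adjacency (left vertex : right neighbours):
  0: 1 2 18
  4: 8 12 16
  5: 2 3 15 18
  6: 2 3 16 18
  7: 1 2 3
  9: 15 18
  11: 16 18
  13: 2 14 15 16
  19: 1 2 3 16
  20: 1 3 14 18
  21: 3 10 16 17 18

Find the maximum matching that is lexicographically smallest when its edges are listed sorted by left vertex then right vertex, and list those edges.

Lex-smallest maximum matching: {(0,1), (4,8), (5,2), (6,3), (9,15), (11,16), (13,14), (20,18), (21,10)}

|M| = 9 (so the lex-smallest maximum matching has 9 edges)
process left vertices in ascending order; for each, take the smallest-labelled available neighbour that still permits 9 edges overall, or leave it unmatched if none does
lex-smallest matching: {0-1, 4-8, 5-2, 6-3, 9-15, 11-16, 13-14, 20-18, 21-10}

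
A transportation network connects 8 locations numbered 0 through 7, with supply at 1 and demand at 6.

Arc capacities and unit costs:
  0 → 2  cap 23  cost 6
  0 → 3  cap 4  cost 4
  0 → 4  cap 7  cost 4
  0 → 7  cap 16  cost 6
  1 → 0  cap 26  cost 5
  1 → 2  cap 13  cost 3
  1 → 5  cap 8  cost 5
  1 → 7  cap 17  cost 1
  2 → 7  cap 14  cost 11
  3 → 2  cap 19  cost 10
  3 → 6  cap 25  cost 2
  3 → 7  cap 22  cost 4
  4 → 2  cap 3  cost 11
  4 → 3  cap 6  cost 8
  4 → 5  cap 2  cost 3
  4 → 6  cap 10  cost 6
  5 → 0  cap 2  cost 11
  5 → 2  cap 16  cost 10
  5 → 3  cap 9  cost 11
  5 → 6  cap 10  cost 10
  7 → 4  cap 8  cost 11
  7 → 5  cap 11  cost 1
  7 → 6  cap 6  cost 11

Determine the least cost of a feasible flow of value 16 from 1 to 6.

shortest-cost path #1: 1→0→3→6 push 4 @ unit cost 11 (adds 44)
shortest-cost path #2: 1→7→6 push 6 @ unit cost 12 (adds 72)
shortest-cost path #3: 1→7→5→6 push 6 @ unit cost 12 (adds 72)
total cost = 188

Minimum cost for 16 units: 188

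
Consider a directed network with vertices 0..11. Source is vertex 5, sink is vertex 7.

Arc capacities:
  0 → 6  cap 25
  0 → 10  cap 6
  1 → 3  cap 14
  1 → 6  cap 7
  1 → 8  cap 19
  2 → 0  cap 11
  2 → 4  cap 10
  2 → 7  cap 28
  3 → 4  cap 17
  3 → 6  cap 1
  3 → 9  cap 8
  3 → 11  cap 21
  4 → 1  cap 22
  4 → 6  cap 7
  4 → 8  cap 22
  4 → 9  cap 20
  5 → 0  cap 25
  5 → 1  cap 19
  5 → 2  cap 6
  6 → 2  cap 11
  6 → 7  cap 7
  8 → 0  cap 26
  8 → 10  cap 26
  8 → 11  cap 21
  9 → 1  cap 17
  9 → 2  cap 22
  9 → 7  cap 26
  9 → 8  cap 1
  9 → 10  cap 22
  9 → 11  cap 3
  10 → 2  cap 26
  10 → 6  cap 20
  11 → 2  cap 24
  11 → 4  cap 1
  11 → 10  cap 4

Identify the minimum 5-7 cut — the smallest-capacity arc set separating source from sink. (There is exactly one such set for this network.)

Min-cut arcs: {(0,10), (5,1), (5,2), (6,2), (6,7)} (total capacity 49)

augment #1: 5→2→7 push 6
augment #2: 5→0→6→7 push 7
augment #3: 5→0→6→2→7 push 11
augment #4: 5→0→10→2→7 push 6
augment #5: 5→1→3→9→7 push 8
augment #6: 5→1→3→4→9→7 push 6
augment #7: 5→1→8→10→2→7 push 5
max flow = 49; residual-reachable set from 5 gives S-side
cut edges (S→T): {(0,10), (5,1), (5,2), (6,2), (6,7)} total cap 49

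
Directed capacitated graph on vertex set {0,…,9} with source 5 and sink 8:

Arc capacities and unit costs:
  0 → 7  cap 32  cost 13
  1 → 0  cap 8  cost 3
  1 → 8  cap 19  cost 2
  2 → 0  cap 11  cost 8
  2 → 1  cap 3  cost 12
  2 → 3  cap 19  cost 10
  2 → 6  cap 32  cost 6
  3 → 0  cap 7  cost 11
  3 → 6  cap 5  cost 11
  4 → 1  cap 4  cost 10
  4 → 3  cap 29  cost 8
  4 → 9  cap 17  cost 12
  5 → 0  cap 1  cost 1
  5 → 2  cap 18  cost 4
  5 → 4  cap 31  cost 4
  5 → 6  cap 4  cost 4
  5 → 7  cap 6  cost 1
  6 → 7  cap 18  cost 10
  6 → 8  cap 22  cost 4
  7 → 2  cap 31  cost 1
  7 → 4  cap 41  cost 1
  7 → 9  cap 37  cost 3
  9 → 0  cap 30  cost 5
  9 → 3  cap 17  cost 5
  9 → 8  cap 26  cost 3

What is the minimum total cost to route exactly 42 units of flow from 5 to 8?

shortest-cost path #1: 5→7→9→8 push 6 @ unit cost 7 (adds 42)
shortest-cost path #2: 5→6→8 push 4 @ unit cost 8 (adds 32)
shortest-cost path #3: 5→2→6→8 push 18 @ unit cost 14 (adds 252)
shortest-cost path #4: 5→4→1→8 push 4 @ unit cost 16 (adds 64)
shortest-cost path #5: 5→4→9→8 push 10 @ unit cost 19 (adds 190)
total cost = 580

Minimum cost for 42 units: 580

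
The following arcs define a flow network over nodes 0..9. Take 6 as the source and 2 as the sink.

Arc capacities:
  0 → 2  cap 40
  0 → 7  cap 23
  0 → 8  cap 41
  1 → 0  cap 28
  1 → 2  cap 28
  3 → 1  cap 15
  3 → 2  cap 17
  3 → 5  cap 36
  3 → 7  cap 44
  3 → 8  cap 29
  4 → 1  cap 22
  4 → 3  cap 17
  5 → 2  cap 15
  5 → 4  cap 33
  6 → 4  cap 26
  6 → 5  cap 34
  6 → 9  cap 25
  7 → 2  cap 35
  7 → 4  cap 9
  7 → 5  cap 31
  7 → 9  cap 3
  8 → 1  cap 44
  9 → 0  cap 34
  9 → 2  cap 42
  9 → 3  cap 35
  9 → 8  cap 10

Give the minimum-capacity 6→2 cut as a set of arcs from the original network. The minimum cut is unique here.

augment #1: 6→5→2 push 15
augment #2: 6→9→2 push 25
augment #3: 6→4→1→2 push 22
augment #4: 6→4→3→2 push 4
augment #5: 6→5→4→3→2 push 13
max flow = 79; residual-reachable set from 6 gives S-side
cut edges (S→T): {(4,1), (4,3), (5,2), (6,9)} total cap 79

Min-cut arcs: {(4,1), (4,3), (5,2), (6,9)} (total capacity 79)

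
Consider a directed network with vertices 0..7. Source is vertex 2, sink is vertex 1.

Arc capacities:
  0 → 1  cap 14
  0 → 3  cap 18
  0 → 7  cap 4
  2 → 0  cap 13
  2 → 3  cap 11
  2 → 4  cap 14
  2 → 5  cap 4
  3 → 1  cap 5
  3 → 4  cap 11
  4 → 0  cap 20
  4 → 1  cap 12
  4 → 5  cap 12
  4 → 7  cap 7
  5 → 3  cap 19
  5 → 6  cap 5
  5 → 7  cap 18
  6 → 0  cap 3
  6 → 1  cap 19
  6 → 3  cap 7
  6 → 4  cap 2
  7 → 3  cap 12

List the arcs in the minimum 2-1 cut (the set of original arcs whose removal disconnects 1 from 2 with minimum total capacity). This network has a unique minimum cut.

augment #1: 2→0→1 push 13
augment #2: 2→3→1 push 5
augment #3: 2→4→1 push 12
augment #4: 2→4→0→1 push 1
augment #5: 2→5→6→1 push 4
augment #6: 2→4→5→6→1 push 1
max flow = 36; residual-reachable set from 2 gives S-side
cut edges (S→T): {(0,1), (3,1), (4,1), (5,6)} total cap 36

Min-cut arcs: {(0,1), (3,1), (4,1), (5,6)} (total capacity 36)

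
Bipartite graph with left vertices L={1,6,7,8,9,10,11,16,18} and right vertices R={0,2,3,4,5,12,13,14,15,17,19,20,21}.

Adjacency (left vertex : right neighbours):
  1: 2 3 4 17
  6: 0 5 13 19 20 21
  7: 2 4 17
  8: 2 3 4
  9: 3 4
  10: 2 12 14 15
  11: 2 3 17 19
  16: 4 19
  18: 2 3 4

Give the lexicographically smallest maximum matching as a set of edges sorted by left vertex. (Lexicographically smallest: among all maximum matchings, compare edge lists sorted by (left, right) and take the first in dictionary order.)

Lex-smallest maximum matching: {(1,2), (6,0), (7,4), (8,3), (10,12), (11,17), (16,19)}

|M| = 7 (so the lex-smallest maximum matching has 7 edges)
process left vertices in ascending order; for each, take the smallest-labelled available neighbour that still permits 7 edges overall, or leave it unmatched if none does
lex-smallest matching: {1-2, 6-0, 7-4, 8-3, 10-12, 11-17, 16-19}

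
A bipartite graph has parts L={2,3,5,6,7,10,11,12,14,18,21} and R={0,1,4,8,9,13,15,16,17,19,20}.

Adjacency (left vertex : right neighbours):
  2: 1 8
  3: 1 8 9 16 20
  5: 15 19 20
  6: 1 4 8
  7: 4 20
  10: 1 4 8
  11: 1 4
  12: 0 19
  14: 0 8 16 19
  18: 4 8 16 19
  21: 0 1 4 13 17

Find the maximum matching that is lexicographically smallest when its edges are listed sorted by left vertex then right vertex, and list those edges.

Lex-smallest maximum matching: {(2,1), (3,9), (5,15), (6,4), (7,20), (10,8), (12,0), (14,16), (18,19), (21,13)}

|M| = 10 (so the lex-smallest maximum matching has 10 edges)
process left vertices in ascending order; for each, take the smallest-labelled available neighbour that still permits 10 edges overall, or leave it unmatched if none does
lex-smallest matching: {2-1, 3-9, 5-15, 6-4, 7-20, 10-8, 12-0, 14-16, 18-19, 21-13}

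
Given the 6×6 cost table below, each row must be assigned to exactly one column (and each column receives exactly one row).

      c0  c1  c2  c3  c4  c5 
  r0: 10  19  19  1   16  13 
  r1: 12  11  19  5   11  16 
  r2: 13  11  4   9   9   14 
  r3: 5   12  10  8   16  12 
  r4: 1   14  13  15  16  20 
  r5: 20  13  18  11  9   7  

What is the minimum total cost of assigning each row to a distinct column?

optimal assignment: row0→col3 (cost 1), row1→col4 (cost 11), row2→col2 (cost 4), row3→col1 (cost 12), row4→col0 (cost 1), row5→col5 (cost 7)
total = 1 + 11 + 4 + 12 + 1 + 7 = 36

Minimum assignment cost: 36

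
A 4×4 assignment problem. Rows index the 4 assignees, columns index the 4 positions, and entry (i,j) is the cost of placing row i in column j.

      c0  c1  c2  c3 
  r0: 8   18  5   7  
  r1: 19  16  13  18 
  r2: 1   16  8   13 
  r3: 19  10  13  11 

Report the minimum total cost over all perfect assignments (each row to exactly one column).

optimal assignment: row0→col3 (cost 7), row1→col2 (cost 13), row2→col0 (cost 1), row3→col1 (cost 10)
total = 7 + 13 + 1 + 10 = 31

Minimum assignment cost: 31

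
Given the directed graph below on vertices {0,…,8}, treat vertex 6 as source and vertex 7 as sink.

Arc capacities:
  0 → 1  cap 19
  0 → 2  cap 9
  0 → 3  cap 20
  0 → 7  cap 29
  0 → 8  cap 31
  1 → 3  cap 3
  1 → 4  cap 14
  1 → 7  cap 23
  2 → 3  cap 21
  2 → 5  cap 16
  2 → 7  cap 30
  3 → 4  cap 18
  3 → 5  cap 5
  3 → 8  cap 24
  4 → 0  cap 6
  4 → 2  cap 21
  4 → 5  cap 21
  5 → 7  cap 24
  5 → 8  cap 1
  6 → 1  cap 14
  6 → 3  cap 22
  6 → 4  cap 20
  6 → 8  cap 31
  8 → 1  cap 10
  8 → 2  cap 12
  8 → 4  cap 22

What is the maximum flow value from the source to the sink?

Maximum flow value: 83

augment #1: 6→1→7 bottleneck 14, total now 14
augment #2: 6→3→5→7 bottleneck 5, total now 19
augment #3: 6→4→0→7 bottleneck 6, total now 25
augment #4: 6→4→2→7 bottleneck 14, total now 39
augment #5: 6→8→1→7 bottleneck 9, total now 48
augment #6: 6→8→2→7 bottleneck 12, total now 60
augment #7: 6→3→4→2→7 bottleneck 4, total now 64
augment #8: 6→3→4→5→7 bottleneck 13, total now 77
augment #9: 6→8→4→5→7 bottleneck 6, total now 83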